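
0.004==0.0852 False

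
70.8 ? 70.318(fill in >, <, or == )>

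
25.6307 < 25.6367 True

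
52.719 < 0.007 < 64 False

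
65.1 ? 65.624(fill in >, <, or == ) <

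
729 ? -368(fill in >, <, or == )>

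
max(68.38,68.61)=68.61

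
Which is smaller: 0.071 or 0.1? 0.071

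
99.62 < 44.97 False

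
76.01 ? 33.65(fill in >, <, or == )>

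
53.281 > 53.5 False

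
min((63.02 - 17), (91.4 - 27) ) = 46.02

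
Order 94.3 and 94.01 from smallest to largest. 94.01, 94.3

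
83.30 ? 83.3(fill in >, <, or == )==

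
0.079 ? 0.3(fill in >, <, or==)<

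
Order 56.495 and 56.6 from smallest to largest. 56.495, 56.6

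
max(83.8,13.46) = 83.8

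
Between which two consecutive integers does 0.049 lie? 0 and 1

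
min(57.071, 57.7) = 57.071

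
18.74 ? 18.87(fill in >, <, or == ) <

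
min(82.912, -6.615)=-6.615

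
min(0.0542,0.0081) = 0.0081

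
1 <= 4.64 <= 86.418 True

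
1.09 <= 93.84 True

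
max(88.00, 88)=88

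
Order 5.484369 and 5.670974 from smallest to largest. 5.484369, 5.670974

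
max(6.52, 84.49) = 84.49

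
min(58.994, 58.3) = 58.3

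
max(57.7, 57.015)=57.7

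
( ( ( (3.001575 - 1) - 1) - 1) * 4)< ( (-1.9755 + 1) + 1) True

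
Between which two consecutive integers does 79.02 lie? 79 and 80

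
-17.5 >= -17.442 False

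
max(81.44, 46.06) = 81.44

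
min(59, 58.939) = 58.939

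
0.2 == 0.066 False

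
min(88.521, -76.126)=-76.126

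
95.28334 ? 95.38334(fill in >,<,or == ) <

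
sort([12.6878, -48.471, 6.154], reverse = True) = [12.6878, 6.154, -48.471]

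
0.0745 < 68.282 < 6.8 False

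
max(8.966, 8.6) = 8.966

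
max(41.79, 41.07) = 41.79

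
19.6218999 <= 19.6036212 False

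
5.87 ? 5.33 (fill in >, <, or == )>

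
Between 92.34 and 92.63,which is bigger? 92.63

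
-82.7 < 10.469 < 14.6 True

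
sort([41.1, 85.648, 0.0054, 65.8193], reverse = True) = [85.648, 65.8193, 41.1, 0.0054]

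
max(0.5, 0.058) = 0.5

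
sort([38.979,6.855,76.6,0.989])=[0.989,6.855,38.979,76.6]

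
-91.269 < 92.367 True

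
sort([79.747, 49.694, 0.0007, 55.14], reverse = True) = [79.747, 55.14, 49.694, 0.0007]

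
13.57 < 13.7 True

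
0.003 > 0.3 False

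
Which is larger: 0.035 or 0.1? 0.1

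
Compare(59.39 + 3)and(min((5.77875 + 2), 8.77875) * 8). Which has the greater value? (59.39 + 3)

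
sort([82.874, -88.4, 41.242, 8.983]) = [-88.4, 8.983, 41.242, 82.874]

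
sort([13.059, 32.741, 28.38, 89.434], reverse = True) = [89.434, 32.741, 28.38, 13.059]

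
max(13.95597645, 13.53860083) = 13.95597645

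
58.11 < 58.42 True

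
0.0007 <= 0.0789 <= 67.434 True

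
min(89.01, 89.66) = 89.01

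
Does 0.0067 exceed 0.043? No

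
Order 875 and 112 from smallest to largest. 112, 875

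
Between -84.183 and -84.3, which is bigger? -84.183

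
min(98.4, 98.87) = 98.4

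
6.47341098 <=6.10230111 False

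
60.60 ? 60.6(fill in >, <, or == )==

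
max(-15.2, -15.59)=-15.2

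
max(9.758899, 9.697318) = 9.758899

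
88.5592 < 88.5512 False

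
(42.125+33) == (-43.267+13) False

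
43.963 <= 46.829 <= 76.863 True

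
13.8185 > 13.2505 True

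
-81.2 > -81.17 False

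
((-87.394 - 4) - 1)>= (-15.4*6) True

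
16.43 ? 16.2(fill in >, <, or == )>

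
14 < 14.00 False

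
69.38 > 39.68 True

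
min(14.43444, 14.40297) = 14.40297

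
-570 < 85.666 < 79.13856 False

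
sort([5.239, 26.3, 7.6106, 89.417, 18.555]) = [5.239, 7.6106, 18.555, 26.3, 89.417]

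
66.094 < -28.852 False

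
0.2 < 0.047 False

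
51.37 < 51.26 False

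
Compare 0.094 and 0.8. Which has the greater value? 0.8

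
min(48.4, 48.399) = 48.399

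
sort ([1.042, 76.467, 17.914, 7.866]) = [1.042, 7.866, 17.914, 76.467]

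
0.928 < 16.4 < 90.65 True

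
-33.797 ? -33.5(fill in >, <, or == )<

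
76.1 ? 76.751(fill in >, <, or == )<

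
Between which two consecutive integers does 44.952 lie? 44 and 45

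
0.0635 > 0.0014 True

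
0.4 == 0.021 False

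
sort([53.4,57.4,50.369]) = [50.369,53.4,57.4]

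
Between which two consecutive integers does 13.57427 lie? 13 and 14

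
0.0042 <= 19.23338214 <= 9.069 False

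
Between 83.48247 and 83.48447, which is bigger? 83.48447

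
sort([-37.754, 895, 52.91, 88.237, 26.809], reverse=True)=[895, 88.237, 52.91, 26.809, -37.754]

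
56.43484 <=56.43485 True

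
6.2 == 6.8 False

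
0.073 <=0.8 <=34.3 True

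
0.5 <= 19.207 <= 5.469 False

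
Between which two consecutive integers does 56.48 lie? 56 and 57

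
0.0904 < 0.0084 False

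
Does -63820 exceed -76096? Yes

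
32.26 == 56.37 False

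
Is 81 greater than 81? No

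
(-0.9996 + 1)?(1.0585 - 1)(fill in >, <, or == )<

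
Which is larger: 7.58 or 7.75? 7.75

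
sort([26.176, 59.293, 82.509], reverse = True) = [82.509, 59.293, 26.176]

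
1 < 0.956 False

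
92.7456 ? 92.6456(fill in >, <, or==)>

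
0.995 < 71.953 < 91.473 True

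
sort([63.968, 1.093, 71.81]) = [1.093, 63.968, 71.81]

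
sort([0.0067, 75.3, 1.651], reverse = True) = [75.3, 1.651, 0.0067]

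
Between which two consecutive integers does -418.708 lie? -419 and -418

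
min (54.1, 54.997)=54.1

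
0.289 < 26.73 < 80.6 True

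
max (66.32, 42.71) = 66.32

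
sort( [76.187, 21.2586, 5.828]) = [5.828, 21.2586, 76.187]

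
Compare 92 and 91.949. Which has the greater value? 92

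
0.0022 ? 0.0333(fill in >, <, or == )<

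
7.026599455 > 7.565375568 False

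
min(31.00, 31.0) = 31.00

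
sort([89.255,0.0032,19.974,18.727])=[0.0032,18.727,19.974,89.255]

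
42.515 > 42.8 False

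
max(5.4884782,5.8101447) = 5.8101447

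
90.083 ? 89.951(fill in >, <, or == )>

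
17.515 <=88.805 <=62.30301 False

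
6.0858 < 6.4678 True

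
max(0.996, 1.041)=1.041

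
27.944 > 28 False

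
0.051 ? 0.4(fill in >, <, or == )<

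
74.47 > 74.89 False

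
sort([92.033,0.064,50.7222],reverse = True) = [92.033,50.7222,0.064]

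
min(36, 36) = 36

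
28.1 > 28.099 True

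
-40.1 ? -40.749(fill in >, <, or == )>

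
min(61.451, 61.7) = 61.451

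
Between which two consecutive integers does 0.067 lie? 0 and 1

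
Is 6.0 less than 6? No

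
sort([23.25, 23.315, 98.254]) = [23.25, 23.315, 98.254]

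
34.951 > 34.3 True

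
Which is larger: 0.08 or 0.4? 0.4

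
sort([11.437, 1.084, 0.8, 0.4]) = [0.4, 0.8, 1.084, 11.437]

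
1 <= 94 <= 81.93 False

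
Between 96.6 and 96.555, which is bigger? 96.6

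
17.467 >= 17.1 True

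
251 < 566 True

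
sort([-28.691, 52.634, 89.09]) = [-28.691, 52.634, 89.09]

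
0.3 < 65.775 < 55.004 False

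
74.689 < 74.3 False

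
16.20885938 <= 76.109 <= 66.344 False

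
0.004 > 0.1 False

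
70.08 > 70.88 False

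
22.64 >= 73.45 False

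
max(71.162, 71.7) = 71.7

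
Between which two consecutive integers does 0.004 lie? 0 and 1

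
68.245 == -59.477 False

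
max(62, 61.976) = 62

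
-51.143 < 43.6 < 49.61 True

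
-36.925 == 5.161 False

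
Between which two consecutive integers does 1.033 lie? 1 and 2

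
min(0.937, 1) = 0.937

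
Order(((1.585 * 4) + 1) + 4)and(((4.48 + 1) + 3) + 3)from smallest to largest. (((1.585 * 4) + 1) + 4), (((4.48 + 1) + 3) + 3)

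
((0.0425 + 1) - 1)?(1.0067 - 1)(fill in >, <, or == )>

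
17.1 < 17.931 True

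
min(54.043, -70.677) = -70.677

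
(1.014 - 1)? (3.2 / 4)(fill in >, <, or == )<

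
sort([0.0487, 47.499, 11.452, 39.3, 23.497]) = [0.0487, 11.452, 23.497, 39.3, 47.499]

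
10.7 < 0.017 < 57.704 False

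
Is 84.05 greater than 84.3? No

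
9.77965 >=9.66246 True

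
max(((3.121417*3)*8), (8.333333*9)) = 74.999997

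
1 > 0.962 True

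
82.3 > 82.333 False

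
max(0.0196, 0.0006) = 0.0196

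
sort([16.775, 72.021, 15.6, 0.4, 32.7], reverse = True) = [72.021, 32.7, 16.775, 15.6, 0.4]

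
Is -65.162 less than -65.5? No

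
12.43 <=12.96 True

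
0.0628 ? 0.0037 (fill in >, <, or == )>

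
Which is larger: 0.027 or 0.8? 0.8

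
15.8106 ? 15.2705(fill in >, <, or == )>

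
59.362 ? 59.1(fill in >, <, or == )>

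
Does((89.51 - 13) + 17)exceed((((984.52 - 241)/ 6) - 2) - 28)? No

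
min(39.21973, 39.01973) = 39.01973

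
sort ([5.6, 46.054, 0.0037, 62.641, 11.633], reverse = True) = [62.641, 46.054, 11.633, 5.6, 0.0037]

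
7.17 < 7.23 True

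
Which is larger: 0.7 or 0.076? 0.7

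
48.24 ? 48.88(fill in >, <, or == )<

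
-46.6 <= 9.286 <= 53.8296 True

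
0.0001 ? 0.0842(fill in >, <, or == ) <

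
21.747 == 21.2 False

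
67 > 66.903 True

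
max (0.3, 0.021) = 0.3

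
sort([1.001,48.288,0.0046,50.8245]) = [0.0046,1.001,48.288,50.8245]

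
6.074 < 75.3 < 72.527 False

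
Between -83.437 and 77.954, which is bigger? 77.954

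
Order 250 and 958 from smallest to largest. 250, 958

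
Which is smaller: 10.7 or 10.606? 10.606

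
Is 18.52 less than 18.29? No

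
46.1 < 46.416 True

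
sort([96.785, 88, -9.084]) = [-9.084, 88, 96.785]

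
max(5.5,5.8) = 5.8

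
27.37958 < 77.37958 True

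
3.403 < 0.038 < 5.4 False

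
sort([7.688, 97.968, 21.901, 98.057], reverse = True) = [98.057, 97.968, 21.901, 7.688]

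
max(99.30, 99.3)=99.3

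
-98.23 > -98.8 True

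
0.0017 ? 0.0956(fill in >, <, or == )<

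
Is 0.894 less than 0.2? No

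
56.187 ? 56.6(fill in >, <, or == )<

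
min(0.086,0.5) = 0.086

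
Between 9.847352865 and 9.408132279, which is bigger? 9.847352865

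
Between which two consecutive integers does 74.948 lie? 74 and 75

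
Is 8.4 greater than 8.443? No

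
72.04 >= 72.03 True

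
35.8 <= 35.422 False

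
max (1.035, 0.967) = 1.035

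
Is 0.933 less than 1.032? Yes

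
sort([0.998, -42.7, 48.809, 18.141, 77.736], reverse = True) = [77.736, 48.809, 18.141, 0.998, -42.7]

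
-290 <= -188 True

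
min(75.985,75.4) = 75.4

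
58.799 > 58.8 False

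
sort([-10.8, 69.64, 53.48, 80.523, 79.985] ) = [-10.8, 53.48, 69.64, 79.985, 80.523]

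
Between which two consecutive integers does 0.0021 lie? 0 and 1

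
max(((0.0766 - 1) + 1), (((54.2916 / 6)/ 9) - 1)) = 0.0766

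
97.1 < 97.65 True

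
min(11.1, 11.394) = 11.1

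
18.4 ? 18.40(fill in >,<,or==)==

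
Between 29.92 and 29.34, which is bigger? 29.92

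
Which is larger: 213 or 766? 766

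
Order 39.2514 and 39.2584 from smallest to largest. 39.2514, 39.2584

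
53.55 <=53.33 False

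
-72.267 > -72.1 False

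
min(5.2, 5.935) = 5.2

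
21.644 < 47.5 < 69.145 True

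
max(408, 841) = 841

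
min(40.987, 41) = 40.987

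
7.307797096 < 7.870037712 True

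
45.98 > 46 False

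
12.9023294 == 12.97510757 False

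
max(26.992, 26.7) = 26.992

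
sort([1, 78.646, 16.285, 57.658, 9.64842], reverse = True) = [78.646, 57.658, 16.285, 9.64842, 1]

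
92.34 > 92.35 False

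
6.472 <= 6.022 False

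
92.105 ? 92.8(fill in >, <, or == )<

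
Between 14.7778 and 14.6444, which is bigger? 14.7778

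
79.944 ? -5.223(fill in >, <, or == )>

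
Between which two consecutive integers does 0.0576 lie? 0 and 1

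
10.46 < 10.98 True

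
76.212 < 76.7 True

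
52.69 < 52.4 False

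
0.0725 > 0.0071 True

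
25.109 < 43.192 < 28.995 False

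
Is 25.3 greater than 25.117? Yes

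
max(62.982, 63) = 63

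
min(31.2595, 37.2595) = 31.2595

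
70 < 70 False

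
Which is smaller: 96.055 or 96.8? 96.055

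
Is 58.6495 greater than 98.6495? No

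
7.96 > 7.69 True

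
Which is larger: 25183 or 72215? 72215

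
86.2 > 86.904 False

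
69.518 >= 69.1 True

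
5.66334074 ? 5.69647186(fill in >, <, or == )<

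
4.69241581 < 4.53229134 False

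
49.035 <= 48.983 False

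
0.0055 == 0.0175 False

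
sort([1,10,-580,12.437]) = [-580,1,10,12.437]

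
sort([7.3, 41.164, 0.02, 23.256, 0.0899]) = [0.02, 0.0899, 7.3, 23.256, 41.164]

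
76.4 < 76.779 True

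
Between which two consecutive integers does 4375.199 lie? 4375 and 4376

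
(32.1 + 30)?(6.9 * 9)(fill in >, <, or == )==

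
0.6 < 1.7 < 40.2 True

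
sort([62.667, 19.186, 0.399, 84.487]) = [0.399, 19.186, 62.667, 84.487]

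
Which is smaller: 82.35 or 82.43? 82.35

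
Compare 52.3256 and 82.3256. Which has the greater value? 82.3256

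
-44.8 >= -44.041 False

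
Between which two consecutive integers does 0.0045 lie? 0 and 1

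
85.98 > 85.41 True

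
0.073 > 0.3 False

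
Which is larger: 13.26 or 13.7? 13.7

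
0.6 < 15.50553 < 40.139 True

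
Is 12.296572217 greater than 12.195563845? Yes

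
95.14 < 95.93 True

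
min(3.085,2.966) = 2.966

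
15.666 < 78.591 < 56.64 False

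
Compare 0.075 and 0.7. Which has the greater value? 0.7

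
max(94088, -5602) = 94088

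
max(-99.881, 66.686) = 66.686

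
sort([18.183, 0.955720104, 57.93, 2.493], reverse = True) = [57.93, 18.183, 2.493, 0.955720104]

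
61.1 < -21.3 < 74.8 False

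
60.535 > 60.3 True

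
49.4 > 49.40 False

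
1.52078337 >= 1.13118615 True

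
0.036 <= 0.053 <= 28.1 True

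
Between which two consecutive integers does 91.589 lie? 91 and 92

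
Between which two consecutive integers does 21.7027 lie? 21 and 22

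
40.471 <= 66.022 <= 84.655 True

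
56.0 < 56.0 False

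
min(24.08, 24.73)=24.08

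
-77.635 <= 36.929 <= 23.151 False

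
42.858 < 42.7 False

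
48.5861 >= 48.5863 False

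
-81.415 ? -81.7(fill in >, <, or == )>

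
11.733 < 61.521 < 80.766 True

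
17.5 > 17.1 True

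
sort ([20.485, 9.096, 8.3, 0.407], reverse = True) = [20.485, 9.096, 8.3, 0.407]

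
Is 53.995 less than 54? Yes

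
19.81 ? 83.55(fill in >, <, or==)<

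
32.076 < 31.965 False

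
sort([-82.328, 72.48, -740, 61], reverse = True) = [72.48, 61, -82.328, -740]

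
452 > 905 False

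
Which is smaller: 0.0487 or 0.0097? 0.0097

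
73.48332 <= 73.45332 False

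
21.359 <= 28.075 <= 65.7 True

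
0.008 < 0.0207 True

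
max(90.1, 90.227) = 90.227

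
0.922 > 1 False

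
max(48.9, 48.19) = 48.9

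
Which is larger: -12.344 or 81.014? 81.014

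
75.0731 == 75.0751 False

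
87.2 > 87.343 False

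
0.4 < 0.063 False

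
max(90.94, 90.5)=90.94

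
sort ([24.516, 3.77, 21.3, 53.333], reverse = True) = [53.333, 24.516, 21.3, 3.77]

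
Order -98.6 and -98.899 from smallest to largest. -98.899, -98.6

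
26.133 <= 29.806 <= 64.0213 True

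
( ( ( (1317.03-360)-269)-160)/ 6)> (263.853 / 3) True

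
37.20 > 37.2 False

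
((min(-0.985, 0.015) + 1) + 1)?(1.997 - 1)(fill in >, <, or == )>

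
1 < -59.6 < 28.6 False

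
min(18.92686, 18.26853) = 18.26853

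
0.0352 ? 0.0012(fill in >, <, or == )>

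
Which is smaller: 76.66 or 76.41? 76.41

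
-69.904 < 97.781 True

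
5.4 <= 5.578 True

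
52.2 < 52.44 True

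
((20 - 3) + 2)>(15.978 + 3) True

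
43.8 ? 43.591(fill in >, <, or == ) >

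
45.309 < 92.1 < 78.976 False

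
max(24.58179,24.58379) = 24.58379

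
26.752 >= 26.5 True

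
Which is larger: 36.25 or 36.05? 36.25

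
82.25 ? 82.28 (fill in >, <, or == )<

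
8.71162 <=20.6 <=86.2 True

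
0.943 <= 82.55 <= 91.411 True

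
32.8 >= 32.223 True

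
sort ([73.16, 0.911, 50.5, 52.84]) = [0.911, 50.5, 52.84, 73.16]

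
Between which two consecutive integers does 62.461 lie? 62 and 63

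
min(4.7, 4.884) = 4.7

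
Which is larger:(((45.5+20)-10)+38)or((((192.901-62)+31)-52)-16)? ((((192.901-62)+31)-52)-16)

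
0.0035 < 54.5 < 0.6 False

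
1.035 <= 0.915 False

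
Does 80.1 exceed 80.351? No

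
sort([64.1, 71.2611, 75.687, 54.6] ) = [54.6, 64.1, 71.2611, 75.687]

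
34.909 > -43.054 True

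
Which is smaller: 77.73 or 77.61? 77.61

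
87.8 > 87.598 True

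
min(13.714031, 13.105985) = 13.105985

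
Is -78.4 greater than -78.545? Yes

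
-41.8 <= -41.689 True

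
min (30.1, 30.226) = 30.1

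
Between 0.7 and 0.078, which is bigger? 0.7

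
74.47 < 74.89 True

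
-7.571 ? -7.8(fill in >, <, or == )>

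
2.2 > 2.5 False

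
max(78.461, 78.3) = 78.461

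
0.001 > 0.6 False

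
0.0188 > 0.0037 True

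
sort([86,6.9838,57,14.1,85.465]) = [6.9838,14.1,57,85.465,86]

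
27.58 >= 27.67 False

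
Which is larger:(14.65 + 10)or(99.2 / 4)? (99.2 / 4)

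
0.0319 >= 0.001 True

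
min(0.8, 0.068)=0.068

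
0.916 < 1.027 True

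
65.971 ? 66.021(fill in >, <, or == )<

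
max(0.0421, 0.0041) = 0.0421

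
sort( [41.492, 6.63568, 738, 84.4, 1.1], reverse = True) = [738, 84.4, 41.492, 6.63568, 1.1]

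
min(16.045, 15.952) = 15.952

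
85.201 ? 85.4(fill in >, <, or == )<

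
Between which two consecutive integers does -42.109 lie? -43 and -42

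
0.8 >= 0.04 True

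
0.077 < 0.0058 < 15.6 False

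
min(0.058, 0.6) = 0.058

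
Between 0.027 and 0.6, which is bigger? 0.6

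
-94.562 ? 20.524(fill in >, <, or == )<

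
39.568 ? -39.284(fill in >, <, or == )>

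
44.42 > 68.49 False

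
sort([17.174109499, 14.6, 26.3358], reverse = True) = [26.3358, 17.174109499, 14.6]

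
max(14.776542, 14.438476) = 14.776542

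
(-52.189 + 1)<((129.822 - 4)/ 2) True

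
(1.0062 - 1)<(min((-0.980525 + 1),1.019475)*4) True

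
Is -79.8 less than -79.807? No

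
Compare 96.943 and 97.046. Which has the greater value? 97.046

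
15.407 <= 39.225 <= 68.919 True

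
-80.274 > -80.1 False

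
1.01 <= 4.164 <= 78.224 True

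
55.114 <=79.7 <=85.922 True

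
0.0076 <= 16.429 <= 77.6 True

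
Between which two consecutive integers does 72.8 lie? 72 and 73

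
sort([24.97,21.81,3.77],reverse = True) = [24.97,21.81,3.77]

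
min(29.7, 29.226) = 29.226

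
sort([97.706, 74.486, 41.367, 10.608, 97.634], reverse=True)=[97.706, 97.634, 74.486, 41.367, 10.608]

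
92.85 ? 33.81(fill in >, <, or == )>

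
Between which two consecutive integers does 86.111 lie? 86 and 87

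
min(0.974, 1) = 0.974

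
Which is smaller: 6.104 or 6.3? 6.104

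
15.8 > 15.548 True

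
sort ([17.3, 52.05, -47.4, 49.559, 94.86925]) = [-47.4, 17.3, 49.559, 52.05, 94.86925]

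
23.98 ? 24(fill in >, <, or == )<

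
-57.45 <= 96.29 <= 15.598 False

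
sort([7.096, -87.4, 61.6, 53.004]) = [-87.4, 7.096, 53.004, 61.6]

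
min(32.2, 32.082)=32.082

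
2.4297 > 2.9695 False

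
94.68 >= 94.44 True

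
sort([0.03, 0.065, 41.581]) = [0.03, 0.065, 41.581]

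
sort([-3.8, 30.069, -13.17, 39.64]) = [-13.17, -3.8, 30.069, 39.64]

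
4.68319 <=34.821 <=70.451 True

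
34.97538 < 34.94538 False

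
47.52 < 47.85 True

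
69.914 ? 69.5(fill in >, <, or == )>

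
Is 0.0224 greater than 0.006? Yes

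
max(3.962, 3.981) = 3.981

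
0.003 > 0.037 False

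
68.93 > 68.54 True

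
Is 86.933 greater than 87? No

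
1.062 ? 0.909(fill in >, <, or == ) >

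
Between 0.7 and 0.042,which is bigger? 0.7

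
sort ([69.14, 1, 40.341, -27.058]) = [-27.058, 1, 40.341, 69.14]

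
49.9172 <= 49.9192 True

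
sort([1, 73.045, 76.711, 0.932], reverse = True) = [76.711, 73.045, 1, 0.932]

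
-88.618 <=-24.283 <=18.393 True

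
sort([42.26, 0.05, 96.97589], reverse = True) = [96.97589, 42.26, 0.05]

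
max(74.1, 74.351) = 74.351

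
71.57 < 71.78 True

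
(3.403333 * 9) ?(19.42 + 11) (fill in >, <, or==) >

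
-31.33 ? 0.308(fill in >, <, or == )<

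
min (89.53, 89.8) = 89.53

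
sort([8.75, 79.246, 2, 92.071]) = [2, 8.75, 79.246, 92.071]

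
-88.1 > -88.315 True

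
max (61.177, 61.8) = 61.8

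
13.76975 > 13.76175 True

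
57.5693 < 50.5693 False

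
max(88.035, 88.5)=88.5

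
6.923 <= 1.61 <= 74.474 False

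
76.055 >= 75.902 True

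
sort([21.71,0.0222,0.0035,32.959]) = [0.0035,0.0222,21.71,32.959]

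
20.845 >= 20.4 True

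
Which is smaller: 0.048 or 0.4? 0.048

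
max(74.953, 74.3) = 74.953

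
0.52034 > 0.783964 False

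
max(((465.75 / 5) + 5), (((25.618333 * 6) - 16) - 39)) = 98.709998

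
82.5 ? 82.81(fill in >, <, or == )<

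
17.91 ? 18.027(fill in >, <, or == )<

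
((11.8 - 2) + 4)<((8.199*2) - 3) False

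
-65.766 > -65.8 True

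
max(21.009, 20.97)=21.009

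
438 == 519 False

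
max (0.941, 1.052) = 1.052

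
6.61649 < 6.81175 True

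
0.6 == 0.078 False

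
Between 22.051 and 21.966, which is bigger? 22.051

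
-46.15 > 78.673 False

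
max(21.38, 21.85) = 21.85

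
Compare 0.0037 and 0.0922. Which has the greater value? 0.0922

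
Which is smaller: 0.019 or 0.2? 0.019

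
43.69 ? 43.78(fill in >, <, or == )<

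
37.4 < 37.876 True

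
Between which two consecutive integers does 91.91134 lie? 91 and 92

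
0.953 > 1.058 False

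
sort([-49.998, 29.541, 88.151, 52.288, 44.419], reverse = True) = [88.151, 52.288, 44.419, 29.541, -49.998]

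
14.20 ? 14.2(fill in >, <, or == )==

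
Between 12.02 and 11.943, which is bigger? 12.02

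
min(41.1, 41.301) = 41.1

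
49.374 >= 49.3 True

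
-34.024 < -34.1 False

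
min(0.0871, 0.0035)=0.0035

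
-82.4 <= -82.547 False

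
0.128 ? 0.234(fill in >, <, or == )<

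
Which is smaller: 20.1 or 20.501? 20.1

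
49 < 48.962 False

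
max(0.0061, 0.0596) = 0.0596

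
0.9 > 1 False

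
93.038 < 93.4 True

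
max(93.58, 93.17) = 93.58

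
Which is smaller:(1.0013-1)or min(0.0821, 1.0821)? (1.0013-1)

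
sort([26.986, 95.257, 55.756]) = [26.986, 55.756, 95.257]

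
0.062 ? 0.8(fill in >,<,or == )<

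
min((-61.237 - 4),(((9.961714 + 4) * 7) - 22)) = -65.237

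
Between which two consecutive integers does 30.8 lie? 30 and 31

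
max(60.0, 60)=60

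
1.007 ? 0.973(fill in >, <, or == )>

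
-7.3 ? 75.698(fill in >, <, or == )<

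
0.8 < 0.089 False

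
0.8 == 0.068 False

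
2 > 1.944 True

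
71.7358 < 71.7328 False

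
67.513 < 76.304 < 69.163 False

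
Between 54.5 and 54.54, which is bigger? 54.54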